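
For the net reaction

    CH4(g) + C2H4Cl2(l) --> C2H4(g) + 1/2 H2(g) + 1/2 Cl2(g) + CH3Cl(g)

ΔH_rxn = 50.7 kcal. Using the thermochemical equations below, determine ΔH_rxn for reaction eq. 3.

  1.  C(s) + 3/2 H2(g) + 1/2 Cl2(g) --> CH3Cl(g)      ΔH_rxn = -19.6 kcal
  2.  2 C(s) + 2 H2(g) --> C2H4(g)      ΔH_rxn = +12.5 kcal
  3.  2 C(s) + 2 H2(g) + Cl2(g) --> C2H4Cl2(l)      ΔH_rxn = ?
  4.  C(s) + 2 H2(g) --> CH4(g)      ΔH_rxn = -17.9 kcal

ΔH_rxn = -39.9 kcal

eq. 1 as written (CH3Cl(g) already on the product side): -19.6 kcal
eq. 2 as written (C2H4(g) already on the product side): +12.5 kcal
eq. 3 reversed (reverse to put C2H4Cl2(l) on the reactant side): contributes −x
eq. 4 reversed (reverse to put CH4(g) on the reactant side): +17.9 kcal
+50.7 = (-19.6) + (+12.5) + (+17.9) − x
x = (+50.7 − (+10.8)) / (-1) = -39.9 kcal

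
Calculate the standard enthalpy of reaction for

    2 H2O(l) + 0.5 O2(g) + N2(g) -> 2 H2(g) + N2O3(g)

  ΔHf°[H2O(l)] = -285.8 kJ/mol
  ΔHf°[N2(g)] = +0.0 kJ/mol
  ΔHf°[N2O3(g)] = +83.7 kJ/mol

ΔH_rxn = 655.3 kJ/mol

Products: 2·(+0.0) + 1·(+83.7) = +83.7
Reactants: 2·(-285.8) + 1/2·(+0.0) + 1·(+0.0) = -571.6
ΔH_rxn = (+83.7) − (-571.6) = 655.3 kJ/mol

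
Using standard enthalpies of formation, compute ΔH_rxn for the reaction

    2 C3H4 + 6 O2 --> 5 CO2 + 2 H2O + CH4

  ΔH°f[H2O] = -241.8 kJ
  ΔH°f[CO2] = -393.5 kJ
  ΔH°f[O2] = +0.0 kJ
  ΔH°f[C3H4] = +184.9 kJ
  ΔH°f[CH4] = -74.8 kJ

ΔH°rxn = Σ nΔHf°(products) − Σ nΔHf°(reactants).
Products: 5·(-393.5) + 2·(-241.8) + 1·(-74.8) = -2525.9
Reactants: 2·(+184.9) + 6·(+0.0) = +369.8
ΔH_rxn = (-2525.9) − (+369.8) = -2895.7 kJ

ΔH_rxn = -2895.7 kJ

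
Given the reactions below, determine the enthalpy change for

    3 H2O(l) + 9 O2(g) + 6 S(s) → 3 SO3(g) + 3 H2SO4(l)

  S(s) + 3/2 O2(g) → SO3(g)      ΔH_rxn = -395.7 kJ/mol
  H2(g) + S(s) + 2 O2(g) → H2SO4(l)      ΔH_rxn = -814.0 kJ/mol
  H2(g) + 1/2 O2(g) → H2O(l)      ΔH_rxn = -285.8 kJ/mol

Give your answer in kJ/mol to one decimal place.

ΔH_rxn = -2771.7 kJ/mol

equation 1 × 3: (3)·(-395.7) = -1187.1 kJ/mol
equation 2 × 3: (3)·(-814.0) = -2442.0 kJ/mol
equation 3 reversed and × 3: (-3)·(-285.8) = +857.4 kJ/mol
By Hess's law, ΔH_rxn = (3)·(-395.7) + (3)·(-814.0) + (-3)·(-285.8) = -2771.7 kJ/mol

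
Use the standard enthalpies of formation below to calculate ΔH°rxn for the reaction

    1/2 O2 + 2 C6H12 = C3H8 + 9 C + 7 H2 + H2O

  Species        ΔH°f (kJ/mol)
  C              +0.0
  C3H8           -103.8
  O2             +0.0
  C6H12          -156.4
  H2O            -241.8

ΔH°rxn = -32.8 kJ/mol

Products: 1·(-103.8) + 9·(+0.0) + 7·(+0.0) + 1·(-241.8) = -345.6
Reactants: 1/2·(+0.0) + 2·(-156.4) = -312.8
ΔH°rxn = (-345.6) − (-312.8) = -32.8 kJ/mol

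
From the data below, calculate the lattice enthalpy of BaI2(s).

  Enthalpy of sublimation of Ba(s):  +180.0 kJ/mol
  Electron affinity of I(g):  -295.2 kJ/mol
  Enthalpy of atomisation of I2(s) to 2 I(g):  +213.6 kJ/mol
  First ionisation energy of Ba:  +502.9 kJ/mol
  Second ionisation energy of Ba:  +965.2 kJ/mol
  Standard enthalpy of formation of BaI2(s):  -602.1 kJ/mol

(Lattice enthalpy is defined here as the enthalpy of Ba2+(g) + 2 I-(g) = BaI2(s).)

ΔHf° = 1·ΔHsub + 1·(ΣIE) + 1·D(I2) + 2·EA + U
-602.1 = 1·(+180.0) + 1·(+1468.1) + 1·(+213.6) + 2·(-295.2) + U
U = -602.1 − (+1271.3) = -1873.4 kJ/mol

U = -1873.4 kJ/mol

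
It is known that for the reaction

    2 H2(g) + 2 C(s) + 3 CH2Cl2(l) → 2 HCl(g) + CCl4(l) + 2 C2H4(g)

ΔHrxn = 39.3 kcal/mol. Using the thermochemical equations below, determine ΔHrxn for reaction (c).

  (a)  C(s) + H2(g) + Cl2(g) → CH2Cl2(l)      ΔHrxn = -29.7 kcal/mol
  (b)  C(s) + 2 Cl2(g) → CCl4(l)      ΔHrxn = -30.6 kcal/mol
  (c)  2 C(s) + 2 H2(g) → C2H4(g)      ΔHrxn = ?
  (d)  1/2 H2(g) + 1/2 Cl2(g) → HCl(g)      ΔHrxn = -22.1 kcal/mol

ΔHrxn = 12.5 kcal/mol

(a) reversed and × 3 (CH2Cl2(l) must end up as a reactant; scale by 3 for the 3 CH2Cl2(l)): (-3)·(-29.7) = +89.1 kcal/mol
(b) as written (CCl4(l) already on the product side): -30.6 kcal/mol
(c) × 2 (×2 to match 2 C2H4(g) in the target): contributes 2·x
(d) × 2 (×2 to match 2 HCl(g) in the target): (2)·(-22.1) = -44.2 kcal/mol
+39.3 = (+89.1) + (-30.6) + (-44.2) + 2·x
x = (+39.3 − (+14.3)) / (2) = 12.5 kcal/mol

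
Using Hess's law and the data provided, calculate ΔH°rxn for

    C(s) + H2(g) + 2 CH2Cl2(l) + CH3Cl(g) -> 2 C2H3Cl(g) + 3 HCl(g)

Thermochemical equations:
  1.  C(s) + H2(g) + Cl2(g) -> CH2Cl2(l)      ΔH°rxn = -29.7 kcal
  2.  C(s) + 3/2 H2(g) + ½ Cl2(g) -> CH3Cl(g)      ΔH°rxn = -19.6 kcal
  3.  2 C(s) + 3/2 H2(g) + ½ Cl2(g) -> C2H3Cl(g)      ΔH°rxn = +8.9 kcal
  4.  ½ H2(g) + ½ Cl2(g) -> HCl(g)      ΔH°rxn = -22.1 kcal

ΔH°rxn = 30.5 kcal

eq. 1 reversed and × 2 (reverse to put CH2Cl2(l) on the reactant side; ×2 to match 2 CH2Cl2(l) in the target): (-2)·(-29.7) = +59.4 kcal
eq. 2 reversed (reverse to put CH3Cl(g) on the reactant side): +19.6 kcal
eq. 3 × 2 (scale by 2 for the 2 C2H3Cl(g)): (2)·(+8.9) = +17.8 kcal
eq. 4 × 3 (×3 to match 3 HCl(g) in the target): (3)·(-22.1) = -66.3 kcal
By Hess's law, ΔH°rxn = (-2)·(-29.7) + (-1)·(-19.6) + (2)·(+8.9) + (3)·(-22.1) = 30.5 kcal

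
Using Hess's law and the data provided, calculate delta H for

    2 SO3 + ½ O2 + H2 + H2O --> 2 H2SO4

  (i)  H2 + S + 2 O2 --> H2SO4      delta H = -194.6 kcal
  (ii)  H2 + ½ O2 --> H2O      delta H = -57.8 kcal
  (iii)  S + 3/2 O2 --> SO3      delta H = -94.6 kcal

(i) × 2: (2)·(-194.6) = -389.2 kcal
(ii) reversed: +57.8 kcal
(iii) reversed and × 2: (-2)·(-94.6) = +189.2 kcal
Since enthalpy is a state function, delta H = (-389.2) + (+57.8) + (+189.2) = -142.2 kcal

delta H = -142.2 kcal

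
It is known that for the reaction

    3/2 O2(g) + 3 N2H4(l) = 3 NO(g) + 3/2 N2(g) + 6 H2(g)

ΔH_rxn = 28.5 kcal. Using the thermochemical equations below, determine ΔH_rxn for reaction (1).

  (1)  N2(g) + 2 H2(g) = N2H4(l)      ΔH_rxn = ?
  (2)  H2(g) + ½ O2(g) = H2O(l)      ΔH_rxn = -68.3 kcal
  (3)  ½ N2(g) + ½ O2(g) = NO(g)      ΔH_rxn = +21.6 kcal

(1) reversed and × 3 (reverse to put N2H4(l) on the reactant side; ×3 to match 3 N2H4(l) in the target): contributes −3·x
(2): not needed (H2O(l) appears nowhere else).
(3) × 3 (scale by 3 for the 3 NO(g)): (3)·(+21.6) = +64.8 kcal
+28.5 = (+64.8) − 3·x
x = (+28.5 − (+64.8)) / (-3) = 12.1 kcal

ΔH_rxn = 12.1 kcal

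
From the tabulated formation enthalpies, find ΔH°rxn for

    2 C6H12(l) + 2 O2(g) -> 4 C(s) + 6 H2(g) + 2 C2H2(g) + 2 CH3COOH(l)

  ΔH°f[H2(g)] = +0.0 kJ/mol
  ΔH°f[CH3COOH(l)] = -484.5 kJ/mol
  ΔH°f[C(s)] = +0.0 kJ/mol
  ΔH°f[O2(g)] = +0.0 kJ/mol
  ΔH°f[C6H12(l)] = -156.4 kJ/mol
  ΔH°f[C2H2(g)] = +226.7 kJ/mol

ΔH°rxn = -202.8 kJ/mol

Products: 4·(+0.0) + 6·(+0.0) + 2·(+226.7) + 2·(-484.5) = -515.6
Reactants: 2·(-156.4) + 2·(+0.0) = -312.8
ΔH°rxn = (-515.6) − (-312.8) = -202.8 kJ/mol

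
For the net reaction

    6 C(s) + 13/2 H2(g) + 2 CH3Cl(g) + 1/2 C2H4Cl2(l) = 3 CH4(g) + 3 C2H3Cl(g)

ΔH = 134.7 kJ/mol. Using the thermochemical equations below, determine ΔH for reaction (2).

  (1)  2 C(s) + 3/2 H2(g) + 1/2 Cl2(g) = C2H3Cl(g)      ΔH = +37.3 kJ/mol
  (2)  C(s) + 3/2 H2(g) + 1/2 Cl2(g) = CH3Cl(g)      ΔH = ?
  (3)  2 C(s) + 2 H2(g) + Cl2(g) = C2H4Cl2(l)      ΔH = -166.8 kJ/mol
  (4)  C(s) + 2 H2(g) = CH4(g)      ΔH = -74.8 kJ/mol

(1) × 3 (scale by 3 for the 3 C2H3Cl(g)): (3)·(+37.3) = +111.9 kJ/mol
(2) reversed and × 2 (CH3Cl(g) must end up as a reactant; scale by 2 for the 2 CH3Cl(g)): contributes −2·x
(3) reversed and × 1/2 (C2H4Cl2(l) must end up as a reactant; ×1/2 to match 1/2 C2H4Cl2(l) in the target): (-1/2)·(-166.8) = +83.4 kJ/mol
(4) × 3 (scale by 3 for the 3 CH4(g)): (3)·(-74.8) = -224.4 kJ/mol
+134.7 = (+111.9) + (+83.4) + (-224.4) − 2·x
x = (+134.7 − (-29.1)) / (-2) = -81.9 kJ/mol

ΔH = -81.9 kJ/mol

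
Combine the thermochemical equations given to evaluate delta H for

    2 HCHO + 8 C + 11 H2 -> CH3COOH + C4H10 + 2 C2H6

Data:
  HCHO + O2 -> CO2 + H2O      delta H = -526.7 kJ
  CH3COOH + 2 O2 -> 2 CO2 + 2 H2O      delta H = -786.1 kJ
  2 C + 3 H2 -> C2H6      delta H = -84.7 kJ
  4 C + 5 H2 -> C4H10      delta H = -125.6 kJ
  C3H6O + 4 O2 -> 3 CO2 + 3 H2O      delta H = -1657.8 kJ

delta H = -562.3 kJ

equation 1 × 2 (scale by 2 for the 2 HCHO): (2)·(-526.7) = -1053.4 kJ
equation 2 reversed (reverse to put CH3COOH on the product side): +786.1 kJ
equation 3 × 2 (scale by 2 for the 2 C2H6): (2)·(-84.7) = -169.4 kJ
equation 4 as written (C4H10 already on the product side): -125.6 kJ
equation 5: not needed (C3H6O appears nowhere else).
delta H = (-1053.4) + (+786.1) + (-169.4) + (-125.6) = -562.3 kJ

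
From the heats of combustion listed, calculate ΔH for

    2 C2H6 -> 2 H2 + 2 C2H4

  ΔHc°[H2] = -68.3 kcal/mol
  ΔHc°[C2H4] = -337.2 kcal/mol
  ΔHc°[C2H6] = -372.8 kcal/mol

ΔH = 65.4 kcal/mol

Using ΔH = Σ nΔHc°(reactants) − Σ nΔHc°(products):
= [2·(-372.8)] − [2·(-68.3) + 2·(-337.2)]
= 65.4 kcal/mol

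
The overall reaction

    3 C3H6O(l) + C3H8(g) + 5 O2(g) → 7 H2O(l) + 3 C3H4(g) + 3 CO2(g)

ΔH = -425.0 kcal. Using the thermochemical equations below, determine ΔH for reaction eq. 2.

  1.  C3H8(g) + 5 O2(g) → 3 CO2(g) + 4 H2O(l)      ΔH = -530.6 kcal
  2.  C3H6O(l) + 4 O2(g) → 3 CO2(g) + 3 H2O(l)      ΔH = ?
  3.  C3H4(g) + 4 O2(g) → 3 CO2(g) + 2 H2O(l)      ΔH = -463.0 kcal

ΔH = -427.8 kcal

eq. 1 as written: -530.6 kcal
eq. 2 × 3: contributes 3·x
eq. 3 reversed and × 3: (-3)·(-463.0) = +1389.0 kcal
-425.0 = (-530.6) + (+1389.0) + 3·x
x = (-425.0 − (+858.4)) / (3) = -427.8 kcal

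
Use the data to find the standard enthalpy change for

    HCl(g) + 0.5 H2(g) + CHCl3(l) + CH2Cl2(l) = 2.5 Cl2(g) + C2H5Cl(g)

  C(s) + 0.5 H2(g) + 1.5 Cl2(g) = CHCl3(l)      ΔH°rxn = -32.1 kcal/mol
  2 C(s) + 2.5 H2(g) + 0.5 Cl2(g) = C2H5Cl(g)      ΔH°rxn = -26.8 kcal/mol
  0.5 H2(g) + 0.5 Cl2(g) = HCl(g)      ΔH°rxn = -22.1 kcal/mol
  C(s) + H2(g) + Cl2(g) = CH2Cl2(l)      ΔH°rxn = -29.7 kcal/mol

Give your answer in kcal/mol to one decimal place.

equation 1 reversed (CHCl3(l) must end up as a reactant): +32.1 kcal/mol
equation 2 as written (C2H5Cl(g) already on the product side): -26.8 kcal/mol
equation 3 reversed (reverse to put HCl(g) on the reactant side): +22.1 kcal/mol
equation 4 reversed (CH2Cl2(l) must end up as a reactant): +29.7 kcal/mol
Combining the equations, ΔH°rxn = (+32.1) + (-26.8) + (+22.1) + (+29.7) = 57.1 kcal/mol

ΔH°rxn = 57.1 kcal/mol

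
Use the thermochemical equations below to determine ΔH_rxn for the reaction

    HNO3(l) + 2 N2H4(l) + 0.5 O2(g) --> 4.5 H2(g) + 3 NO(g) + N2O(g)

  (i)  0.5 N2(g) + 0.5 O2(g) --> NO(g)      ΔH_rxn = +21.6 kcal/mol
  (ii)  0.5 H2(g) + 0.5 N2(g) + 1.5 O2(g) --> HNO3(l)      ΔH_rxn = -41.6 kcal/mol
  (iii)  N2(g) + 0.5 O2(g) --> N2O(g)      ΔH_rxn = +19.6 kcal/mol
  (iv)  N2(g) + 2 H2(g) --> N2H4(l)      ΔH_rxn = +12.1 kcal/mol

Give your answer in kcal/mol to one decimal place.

(i) × 3 (scale by 3 for the 3 NO(g)): (3)·(+21.6) = +64.8 kcal/mol
(ii) reversed (reverse to put HNO3(l) on the reactant side): +41.6 kcal/mol
(iii) as written (N2O(g) already on the product side): +19.6 kcal/mol
(iv) reversed and × 2 (reverse to put N2H4(l) on the reactant side; ×2 to match 2 N2H4(l) in the target): (-2)·(+12.1) = -24.2 kcal/mol
Summing the manipulated equations, ΔH_rxn = (+64.8) + (+41.6) + (+19.6) + (-24.2) = 101.8 kcal/mol

ΔH_rxn = 101.8 kcal/mol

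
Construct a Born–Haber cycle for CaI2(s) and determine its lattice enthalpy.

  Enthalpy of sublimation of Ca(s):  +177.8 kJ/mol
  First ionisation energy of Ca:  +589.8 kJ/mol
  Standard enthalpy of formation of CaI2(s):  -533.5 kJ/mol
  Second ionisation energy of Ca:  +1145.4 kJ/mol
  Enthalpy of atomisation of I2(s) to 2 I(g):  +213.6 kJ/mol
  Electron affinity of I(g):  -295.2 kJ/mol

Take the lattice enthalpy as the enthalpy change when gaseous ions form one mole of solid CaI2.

U = -2069.7 kJ/mol

ΔHf° = 1·ΔHsub + 1·(ΣIE) + 1·D(I2) + 2·EA + U
-533.5 = 1·(+177.8) + 1·(+1735.2) + 1·(+213.6) + 2·(-295.2) + U
U = -533.5 − (+1536.2) = -2069.7 kJ/mol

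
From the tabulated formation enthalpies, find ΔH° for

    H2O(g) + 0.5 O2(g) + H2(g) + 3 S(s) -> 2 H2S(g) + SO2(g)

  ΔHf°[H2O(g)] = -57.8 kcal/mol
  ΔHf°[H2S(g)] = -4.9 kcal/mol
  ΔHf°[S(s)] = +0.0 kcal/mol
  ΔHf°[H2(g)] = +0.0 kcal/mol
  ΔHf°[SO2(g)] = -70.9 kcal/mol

ΔH° = -22.9 kcal/mol

ΔH°rxn = Σ nΔHf°(products) − Σ nΔHf°(reactants).
Products: 2·(-4.9) + 1·(-70.9) = -80.7
Reactants: 1·(-57.8) + 1/2·(+0.0) + 1·(+0.0) + 3·(+0.0) = -57.8
ΔH° = (-80.7) − (-57.8) = -22.9 kcal/mol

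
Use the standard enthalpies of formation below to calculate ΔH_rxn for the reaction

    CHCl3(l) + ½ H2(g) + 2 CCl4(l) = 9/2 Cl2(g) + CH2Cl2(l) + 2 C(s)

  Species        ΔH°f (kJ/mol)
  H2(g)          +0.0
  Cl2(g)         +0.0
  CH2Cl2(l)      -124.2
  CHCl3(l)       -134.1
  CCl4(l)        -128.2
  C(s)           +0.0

Products: 9/2·(+0.0) + 1·(-124.2) + 2·(+0.0) = -124.2
Reactants: 1·(-134.1) + 1/2·(+0.0) + 2·(-128.2) = -390.5
ΔH_rxn = (-124.2) − (-390.5) = 266.3 kJ/mol

ΔH_rxn = 266.3 kJ/mol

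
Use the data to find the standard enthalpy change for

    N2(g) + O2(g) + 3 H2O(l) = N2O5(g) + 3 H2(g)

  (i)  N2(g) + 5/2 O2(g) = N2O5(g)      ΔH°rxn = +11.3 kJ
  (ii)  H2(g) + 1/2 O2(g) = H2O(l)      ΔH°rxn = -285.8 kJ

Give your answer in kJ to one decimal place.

ΔH°rxn = 868.7 kJ

(i) as written (N2O5(g) already on the product side): +11.3 kJ
(ii) reversed and × 3 (H2O(l) must end up as a reactant; scale by 3 for the 3 H2O(l)): (-3)·(-285.8) = +857.4 kJ
ΔH°rxn = (+11.3) + (+857.4) = 868.7 kJ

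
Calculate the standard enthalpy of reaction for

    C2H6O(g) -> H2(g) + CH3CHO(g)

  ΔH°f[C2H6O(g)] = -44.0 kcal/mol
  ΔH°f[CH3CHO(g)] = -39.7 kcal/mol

Products: 1·(+0.0) + 1·(-39.7) = -39.7
Reactants: 1·(-44.0) = -44.0
ΔH_rxn = (-39.7) − (-44.0) = 4.3 kcal/mol

ΔH_rxn = 4.3 kcal/mol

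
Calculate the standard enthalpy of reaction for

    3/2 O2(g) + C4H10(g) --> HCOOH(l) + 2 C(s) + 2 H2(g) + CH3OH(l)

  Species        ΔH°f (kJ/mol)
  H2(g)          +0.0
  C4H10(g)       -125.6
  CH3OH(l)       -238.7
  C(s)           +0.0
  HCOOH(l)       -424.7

ΔH°rxn = Σ nΔHf°(products) − Σ nΔHf°(reactants).
Products: 1·(-424.7) + 2·(+0.0) + 2·(+0.0) + 1·(-238.7) = -663.4
Reactants: 3/2·(+0.0) + 1·(-125.6) = -125.6
ΔH° = (-663.4) − (-125.6) = -537.8 kJ/mol

ΔH° = -537.8 kJ/mol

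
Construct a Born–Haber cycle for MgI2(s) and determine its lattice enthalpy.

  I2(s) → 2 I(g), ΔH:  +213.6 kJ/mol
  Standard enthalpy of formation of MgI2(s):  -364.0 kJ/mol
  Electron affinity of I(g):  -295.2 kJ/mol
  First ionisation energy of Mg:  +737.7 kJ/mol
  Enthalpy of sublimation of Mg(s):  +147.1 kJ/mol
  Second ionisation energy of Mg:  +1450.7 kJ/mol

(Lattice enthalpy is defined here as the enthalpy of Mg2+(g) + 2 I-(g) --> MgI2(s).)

ΔHf° = 1·ΔHsub + 1·(ΣIE) + 1·D(I2) + 2·EA + U
-364.0 = 1·(+147.1) + 1·(+2188.4) + 1·(+213.6) + 2·(-295.2) + U
U = -364.0 − (+1958.7) = -2322.7 kJ/mol

U = -2322.7 kJ/mol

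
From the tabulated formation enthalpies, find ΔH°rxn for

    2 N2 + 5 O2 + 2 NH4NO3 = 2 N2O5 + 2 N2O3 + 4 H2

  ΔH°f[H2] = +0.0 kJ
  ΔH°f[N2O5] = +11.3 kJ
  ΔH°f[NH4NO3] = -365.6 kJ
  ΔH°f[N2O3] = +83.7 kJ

Products: 2·(+11.3) + 2·(+83.7) + 4·(+0.0) = +190.0
Reactants: 2·(+0.0) + 5·(+0.0) + 2·(-365.6) = -731.2
ΔH°rxn = (+190.0) − (-731.2) = 921.2 kJ

ΔH°rxn = 921.2 kJ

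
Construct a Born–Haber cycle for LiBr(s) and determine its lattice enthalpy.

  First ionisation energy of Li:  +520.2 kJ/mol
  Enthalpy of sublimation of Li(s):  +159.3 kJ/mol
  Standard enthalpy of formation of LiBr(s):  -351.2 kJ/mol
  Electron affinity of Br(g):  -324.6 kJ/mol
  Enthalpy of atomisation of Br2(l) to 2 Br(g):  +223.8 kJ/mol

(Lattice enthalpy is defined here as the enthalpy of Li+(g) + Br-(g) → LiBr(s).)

U = -818.0 kJ/mol

ΔHf° = 1·ΔHsub + 1·(ΣIE) + 1/2·D(Br2) + 1·EA + U
-351.2 = 1·(+159.3) + 1·(+520.2) + 1/2·(+223.8) + 1·(-324.6) + U
U = -351.2 − (+466.8) = -818.0 kJ/mol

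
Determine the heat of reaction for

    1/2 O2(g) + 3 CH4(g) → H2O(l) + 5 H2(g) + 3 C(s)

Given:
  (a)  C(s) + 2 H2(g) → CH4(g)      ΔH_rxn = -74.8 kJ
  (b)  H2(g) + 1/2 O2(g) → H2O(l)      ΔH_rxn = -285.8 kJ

ΔH_rxn = -61.4 kJ

(a) reversed and × 3: (-3)·(-74.8) = +224.4 kJ
(b) as written: -285.8 kJ
ΔH_rxn = (-3)·(-74.8) + (1)·(-285.8) = -61.4 kJ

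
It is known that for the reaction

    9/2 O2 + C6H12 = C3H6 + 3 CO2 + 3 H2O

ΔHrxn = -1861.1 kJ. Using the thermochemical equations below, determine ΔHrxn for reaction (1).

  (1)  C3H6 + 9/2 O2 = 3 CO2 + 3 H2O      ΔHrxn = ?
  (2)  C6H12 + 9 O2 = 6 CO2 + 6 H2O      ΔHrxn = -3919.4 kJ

(1) reversed (C3H6 must end up as a product): contributes −x
(2) as written (C6H12 already on the reactant side): -3919.4 kJ
-1861.1 = (-3919.4) − x
x = (-1861.1 − (-3919.4)) / (-1) = -2058.3 kJ

ΔHrxn = -2058.3 kJ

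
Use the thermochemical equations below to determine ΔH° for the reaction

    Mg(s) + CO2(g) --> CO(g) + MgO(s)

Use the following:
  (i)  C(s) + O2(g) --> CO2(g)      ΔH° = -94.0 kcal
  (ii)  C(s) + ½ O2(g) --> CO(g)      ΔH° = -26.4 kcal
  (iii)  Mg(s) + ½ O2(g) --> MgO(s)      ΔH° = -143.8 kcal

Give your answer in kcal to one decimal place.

ΔH° = -76.2 kcal

(i) reversed: +94.0 kcal
(ii) as written: -26.4 kcal
(iii) as written: -143.8 kcal
ΔH° = (-1)·(-94.0) + (1)·(-26.4) + (1)·(-143.8) = -76.2 kcal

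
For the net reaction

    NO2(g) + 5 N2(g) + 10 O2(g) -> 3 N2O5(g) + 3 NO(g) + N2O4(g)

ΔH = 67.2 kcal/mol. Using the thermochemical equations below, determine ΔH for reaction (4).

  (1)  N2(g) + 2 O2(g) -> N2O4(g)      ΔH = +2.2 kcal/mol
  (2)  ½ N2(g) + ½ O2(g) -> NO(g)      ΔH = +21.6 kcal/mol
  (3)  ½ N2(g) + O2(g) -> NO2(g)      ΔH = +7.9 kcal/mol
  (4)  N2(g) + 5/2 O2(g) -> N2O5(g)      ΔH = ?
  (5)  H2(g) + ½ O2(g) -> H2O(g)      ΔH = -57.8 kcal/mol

ΔH = 2.7 kcal/mol

(1) as written (N2O4(g) already on the product side): +2.2 kcal/mol
(2) × 3 (scale by 3 for the 3 NO(g)): (3)·(+21.6) = +64.8 kcal/mol
(3) reversed (NO2(g) must end up as a reactant): -7.9 kcal/mol
(4) × 3 (scale by 3 for the 3 N2O5(g)): contributes 3·x
(5): not needed (H2(g) appears nowhere else).
+67.2 = (+2.2) + (+64.8) + (-7.9) + 3·x
x = (+67.2 − (+59.1)) / (3) = 2.7 kcal/mol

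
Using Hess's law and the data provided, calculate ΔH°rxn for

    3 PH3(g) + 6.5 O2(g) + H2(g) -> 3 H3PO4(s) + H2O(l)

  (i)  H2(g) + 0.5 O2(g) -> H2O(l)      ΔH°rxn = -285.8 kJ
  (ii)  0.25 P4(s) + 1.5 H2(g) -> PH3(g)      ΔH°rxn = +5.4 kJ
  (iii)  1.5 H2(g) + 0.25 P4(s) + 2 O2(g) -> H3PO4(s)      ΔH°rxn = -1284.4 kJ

(i) as written (H2O(l) already on the product side): -285.8 kJ
(ii) reversed and × 3 (PH3(g) must end up as a reactant; ×3 to match 3 PH3(g) in the target): (-3)·(+5.4) = -16.2 kJ
(iii) × 3 (scale by 3 for the 3 H3PO4(s)): (3)·(-1284.4) = -3853.2 kJ
ΔH°rxn = (-285.8) + (-16.2) + (-3853.2) = -4155.2 kJ

ΔH°rxn = -4155.2 kJ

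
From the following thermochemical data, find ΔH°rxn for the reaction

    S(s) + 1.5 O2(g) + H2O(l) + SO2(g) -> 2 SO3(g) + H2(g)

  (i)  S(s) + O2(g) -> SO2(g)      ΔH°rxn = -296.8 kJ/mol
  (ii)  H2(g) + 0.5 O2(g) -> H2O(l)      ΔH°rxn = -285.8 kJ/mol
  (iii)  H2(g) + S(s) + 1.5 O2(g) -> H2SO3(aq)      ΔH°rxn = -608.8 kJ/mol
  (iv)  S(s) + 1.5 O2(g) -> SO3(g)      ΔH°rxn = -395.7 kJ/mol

(i) reversed (reverse to put SO2(g) on the reactant side): +296.8 kJ/mol
(ii) reversed (reverse to put H2O(l) on the reactant side): +285.8 kJ/mol
(iii): not needed (H2SO3(aq) appears nowhere else).
(iv) × 2 (scale by 2 for the 2 SO3(g)): (2)·(-395.7) = -791.4 kJ/mol
ΔH°rxn = (-1)·(-296.8) + (-1)·(-285.8) + (2)·(-395.7) = -208.8 kJ/mol

ΔH°rxn = -208.8 kJ/mol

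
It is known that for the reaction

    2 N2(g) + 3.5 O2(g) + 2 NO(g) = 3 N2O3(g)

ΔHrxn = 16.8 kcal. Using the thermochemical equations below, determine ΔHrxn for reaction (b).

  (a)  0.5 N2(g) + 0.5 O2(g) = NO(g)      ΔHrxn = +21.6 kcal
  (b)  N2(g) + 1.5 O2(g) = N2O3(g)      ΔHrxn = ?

(a) reversed and × 2: (-2)·(+21.6) = -43.2 kcal
(b) × 3: contributes 3·x
+16.8 = (-43.2) + 3·x
x = (+16.8 − (-43.2)) / (3) = 20.0 kcal

ΔHrxn = 20.0 kcal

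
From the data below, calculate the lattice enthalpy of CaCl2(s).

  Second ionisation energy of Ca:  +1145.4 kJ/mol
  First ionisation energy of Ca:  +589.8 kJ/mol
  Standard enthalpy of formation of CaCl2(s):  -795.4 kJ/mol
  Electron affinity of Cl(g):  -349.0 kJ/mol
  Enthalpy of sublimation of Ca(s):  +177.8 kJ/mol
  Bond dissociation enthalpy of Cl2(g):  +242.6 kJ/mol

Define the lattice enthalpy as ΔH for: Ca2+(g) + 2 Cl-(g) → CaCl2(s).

ΔHf° = 1·ΔHsub + 1·(ΣIE) + 1·D(Cl2) + 2·EA + U
-795.4 = 1·(+177.8) + 1·(+1735.2) + 1·(+242.6) + 2·(-349.0) + U
U = -795.4 − (+1457.6) = -2253.0 kJ/mol

U = -2253.0 kJ/mol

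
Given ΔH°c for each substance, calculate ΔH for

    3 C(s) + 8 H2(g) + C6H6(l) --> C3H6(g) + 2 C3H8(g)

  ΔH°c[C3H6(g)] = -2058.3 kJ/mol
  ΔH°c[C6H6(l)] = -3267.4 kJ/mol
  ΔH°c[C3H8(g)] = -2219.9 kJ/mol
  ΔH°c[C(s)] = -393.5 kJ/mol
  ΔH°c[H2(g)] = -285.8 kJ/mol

Using ΔH = Σ nΔHc°(reactants) − Σ nΔHc°(products):
= [3·(-393.5) + 8·(-285.8) + 1·(-3267.4)] − [1·(-2058.3) + 2·(-2219.9)]
= -236.2 kJ/mol

ΔH = -236.2 kJ/mol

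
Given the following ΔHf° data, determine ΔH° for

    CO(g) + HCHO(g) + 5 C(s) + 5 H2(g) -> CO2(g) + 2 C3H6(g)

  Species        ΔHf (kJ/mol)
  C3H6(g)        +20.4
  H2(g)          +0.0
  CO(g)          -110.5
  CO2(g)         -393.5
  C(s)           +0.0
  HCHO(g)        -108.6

ΔH° = -133.6 kJ/mol

ΔH°rxn = Σ nΔHf°(products) − Σ nΔHf°(reactants).
Products: 1·(-393.5) + 2·(+20.4) = -352.7
Reactants: 1·(-110.5) + 1·(-108.6) + 5·(+0.0) + 5·(+0.0) = -219.1
ΔH° = (-352.7) − (-219.1) = -133.6 kJ/mol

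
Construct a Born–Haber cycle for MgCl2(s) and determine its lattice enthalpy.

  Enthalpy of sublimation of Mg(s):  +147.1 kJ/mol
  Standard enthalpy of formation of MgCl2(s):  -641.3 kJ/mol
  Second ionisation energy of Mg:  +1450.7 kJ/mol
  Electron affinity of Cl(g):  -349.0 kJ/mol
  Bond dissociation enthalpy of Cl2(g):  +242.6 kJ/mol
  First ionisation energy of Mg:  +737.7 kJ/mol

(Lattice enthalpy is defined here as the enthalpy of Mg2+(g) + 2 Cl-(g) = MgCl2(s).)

U = -2521.4 kJ/mol

ΔHf° = 1·ΔHsub + 1·(ΣIE) + 1·D(Cl2) + 2·EA + U
-641.3 = 1·(+147.1) + 1·(+2188.4) + 1·(+242.6) + 2·(-349.0) + U
U = -641.3 − (+1880.1) = -2521.4 kJ/mol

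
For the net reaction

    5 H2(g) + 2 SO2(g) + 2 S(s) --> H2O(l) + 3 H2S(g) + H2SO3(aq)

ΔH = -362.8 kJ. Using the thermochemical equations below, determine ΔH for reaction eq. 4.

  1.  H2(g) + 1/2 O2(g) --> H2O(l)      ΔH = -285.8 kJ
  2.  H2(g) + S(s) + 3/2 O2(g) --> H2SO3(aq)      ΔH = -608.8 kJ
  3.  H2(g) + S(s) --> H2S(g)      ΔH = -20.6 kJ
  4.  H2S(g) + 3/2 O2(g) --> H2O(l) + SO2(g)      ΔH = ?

ΔH = -562.0 kJ

eq. 1 × 3: (3)·(-285.8) = -857.4 kJ
eq. 2 as written (H2SO3(aq) already on the product side): -608.8 kJ
eq. 3 as written: -20.6 kJ
eq. 4 reversed and × 2 (reverse to put SO2(g) on the reactant side; scale by 2 for the 2 SO2(g)): contributes −2·x
-362.8 = (-857.4) + (-608.8) + (-20.6) − 2·x
x = (-362.8 − (-1486.8)) / (-2) = -562.0 kJ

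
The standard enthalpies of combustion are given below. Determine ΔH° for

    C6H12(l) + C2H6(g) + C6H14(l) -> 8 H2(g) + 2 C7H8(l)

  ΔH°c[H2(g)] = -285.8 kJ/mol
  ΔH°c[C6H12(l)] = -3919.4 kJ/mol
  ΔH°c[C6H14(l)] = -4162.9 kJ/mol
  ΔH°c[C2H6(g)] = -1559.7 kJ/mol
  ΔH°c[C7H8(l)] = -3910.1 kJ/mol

ΔH° = 464.6 kJ/mol

With combustion enthalpies, reactants minus products:
= [1·(-3919.4) + 1·(-1559.7) + 1·(-4162.9)] − [8·(-285.8) + 2·(-3910.1)]
= 464.6 kJ/mol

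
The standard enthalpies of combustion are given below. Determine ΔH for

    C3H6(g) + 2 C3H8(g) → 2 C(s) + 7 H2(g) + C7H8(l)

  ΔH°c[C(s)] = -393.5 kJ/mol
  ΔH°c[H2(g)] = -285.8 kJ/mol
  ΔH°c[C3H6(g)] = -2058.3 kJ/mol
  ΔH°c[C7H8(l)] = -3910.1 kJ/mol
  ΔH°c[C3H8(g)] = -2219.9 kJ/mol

Using ΔH = Σ nΔHc°(reactants) − Σ nΔHc°(products):
= [1·(-2058.3) + 2·(-2219.9)] − [2·(-393.5) + 7·(-285.8) + 1·(-3910.1)]
= 199.6 kJ/mol

ΔH = 199.6 kJ/mol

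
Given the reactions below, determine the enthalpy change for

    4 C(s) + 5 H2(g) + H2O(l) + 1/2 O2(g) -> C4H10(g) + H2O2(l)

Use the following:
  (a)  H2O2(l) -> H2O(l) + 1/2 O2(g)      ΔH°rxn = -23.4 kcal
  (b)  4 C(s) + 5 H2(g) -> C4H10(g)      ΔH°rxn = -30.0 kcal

ΔH°rxn = -6.6 kcal

(a) reversed: +23.4 kcal
(b) as written: -30.0 kcal
Combining the equations, ΔH°rxn = (-1)·(-23.4) + (1)·(-30.0) = -6.6 kcal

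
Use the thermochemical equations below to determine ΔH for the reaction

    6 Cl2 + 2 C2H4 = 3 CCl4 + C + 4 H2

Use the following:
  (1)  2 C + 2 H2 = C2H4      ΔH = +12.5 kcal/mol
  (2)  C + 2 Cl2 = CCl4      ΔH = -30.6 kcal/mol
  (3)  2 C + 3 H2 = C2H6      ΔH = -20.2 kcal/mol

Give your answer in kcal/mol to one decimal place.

ΔH = -116.8 kcal/mol

(1) reversed and × 2: (-2)·(+12.5) = -25.0 kcal/mol
(2) × 3: (3)·(-30.6) = -91.8 kcal/mol
(3): not needed.
ΔH = (-25.0) + (-91.8) = -116.8 kcal/mol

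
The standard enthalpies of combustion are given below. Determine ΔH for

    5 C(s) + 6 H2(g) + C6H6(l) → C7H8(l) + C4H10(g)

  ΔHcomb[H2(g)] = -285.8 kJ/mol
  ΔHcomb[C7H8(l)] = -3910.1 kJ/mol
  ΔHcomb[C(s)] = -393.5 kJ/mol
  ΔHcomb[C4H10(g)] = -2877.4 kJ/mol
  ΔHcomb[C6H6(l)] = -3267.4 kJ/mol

Using ΔH = Σ nΔHc°(reactants) − Σ nΔHc°(products):
= [5·(-393.5) + 6·(-285.8) + 1·(-3267.4)] − [1·(-3910.1) + 1·(-2877.4)]
= -162.2 kJ/mol

ΔH = -162.2 kJ/mol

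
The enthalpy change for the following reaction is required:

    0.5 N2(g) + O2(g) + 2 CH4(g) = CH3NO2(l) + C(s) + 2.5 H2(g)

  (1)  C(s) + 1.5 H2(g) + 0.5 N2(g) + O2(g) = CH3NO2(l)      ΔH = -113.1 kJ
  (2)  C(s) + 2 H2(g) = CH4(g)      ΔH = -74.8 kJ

(1) as written: -113.1 kJ
(2) reversed and × 2: (-2)·(-74.8) = +149.6 kJ
ΔH = (1)·(-113.1) + (-2)·(-74.8) = 36.5 kJ

ΔH = 36.5 kJ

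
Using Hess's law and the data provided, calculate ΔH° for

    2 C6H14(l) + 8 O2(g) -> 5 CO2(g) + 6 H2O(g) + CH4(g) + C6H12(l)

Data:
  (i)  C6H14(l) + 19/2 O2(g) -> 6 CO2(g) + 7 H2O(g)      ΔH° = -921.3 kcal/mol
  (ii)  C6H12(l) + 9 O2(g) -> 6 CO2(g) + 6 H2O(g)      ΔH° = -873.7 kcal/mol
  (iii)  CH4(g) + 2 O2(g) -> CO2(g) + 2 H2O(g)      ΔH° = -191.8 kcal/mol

(i) × 2: (2)·(-921.3) = -1842.6 kcal/mol
(ii) reversed: +873.7 kcal/mol
(iii) reversed: +191.8 kcal/mol
By Hess's law, ΔH° = (-1842.6) + (+873.7) + (+191.8) = -777.1 kcal/mol

ΔH° = -777.1 kcal/mol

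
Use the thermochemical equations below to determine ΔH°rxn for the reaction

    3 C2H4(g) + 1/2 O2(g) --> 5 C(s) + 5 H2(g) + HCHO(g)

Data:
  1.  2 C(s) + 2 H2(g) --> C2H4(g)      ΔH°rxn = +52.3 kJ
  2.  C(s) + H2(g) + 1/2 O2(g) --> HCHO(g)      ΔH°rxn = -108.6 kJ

eq. 1 reversed and × 3: (-3)·(+52.3) = -156.9 kJ
eq. 2 as written: -108.6 kJ
ΔH°rxn = (-3)·(+52.3) + (1)·(-108.6) = -265.5 kJ

ΔH°rxn = -265.5 kJ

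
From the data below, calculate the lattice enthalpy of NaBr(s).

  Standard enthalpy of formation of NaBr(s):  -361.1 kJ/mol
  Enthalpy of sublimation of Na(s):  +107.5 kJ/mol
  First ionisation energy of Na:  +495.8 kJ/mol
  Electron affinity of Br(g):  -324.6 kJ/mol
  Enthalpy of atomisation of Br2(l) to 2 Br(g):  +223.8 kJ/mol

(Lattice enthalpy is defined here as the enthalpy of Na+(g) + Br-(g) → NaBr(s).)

ΔHf° = 1·ΔHsub + 1·(ΣIE) + 1/2·D(Br2) + 1·EA + U
-361.1 = 1·(+107.5) + 1·(+495.8) + 1/2·(+223.8) + 1·(-324.6) + U
U = -361.1 − (+390.6) = -751.7 kJ/mol

U = -751.7 kJ/mol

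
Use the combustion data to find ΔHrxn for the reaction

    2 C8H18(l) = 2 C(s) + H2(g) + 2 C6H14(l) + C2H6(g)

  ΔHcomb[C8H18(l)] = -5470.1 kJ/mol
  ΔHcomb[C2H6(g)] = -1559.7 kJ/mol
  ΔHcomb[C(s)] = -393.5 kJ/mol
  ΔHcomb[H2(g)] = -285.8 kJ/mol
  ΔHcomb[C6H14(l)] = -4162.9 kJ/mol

Using ΔH = Σ nΔHc°(reactants) − Σ nΔHc°(products):
= [2·(-5470.1)] − [2·(-393.5) + 1·(-285.8) + 2·(-4162.9) + 1·(-1559.7)]
= 18.1 kJ/mol

ΔHrxn = 18.1 kJ/mol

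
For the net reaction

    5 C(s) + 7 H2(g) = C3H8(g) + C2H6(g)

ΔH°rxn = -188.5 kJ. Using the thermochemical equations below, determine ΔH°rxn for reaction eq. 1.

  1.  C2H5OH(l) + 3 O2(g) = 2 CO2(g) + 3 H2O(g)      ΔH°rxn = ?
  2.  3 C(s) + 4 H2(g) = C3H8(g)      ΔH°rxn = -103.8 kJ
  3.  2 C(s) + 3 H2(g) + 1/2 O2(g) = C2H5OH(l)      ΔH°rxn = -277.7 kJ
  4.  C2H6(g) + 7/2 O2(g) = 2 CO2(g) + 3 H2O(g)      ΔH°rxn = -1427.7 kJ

ΔH°rxn = -1234.7 kJ

eq. 1 as written: contributes x
eq. 2 as written: -103.8 kJ
eq. 3 as written: -277.7 kJ
eq. 4 reversed: +1427.7 kJ
-188.5 = (-103.8) + (-277.7) + (+1427.7) + x
x = (-188.5 − (+1046.2)) / (1) = -1234.7 kJ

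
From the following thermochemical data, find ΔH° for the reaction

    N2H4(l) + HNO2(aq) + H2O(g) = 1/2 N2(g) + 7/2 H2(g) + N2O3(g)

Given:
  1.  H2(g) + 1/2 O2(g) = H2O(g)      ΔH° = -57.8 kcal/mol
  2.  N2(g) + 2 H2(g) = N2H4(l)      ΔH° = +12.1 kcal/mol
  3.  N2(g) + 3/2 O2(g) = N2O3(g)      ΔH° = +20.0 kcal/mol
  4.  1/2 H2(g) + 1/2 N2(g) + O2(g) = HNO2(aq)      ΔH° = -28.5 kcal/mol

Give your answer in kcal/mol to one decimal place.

eq. 1 reversed (reverse to put H2O(g) on the reactant side): +57.8 kcal/mol
eq. 2 reversed (reverse to put N2H4(l) on the reactant side): -12.1 kcal/mol
eq. 3 as written (N2O3(g) already on the product side): +20.0 kcal/mol
eq. 4 reversed (reverse to put HNO2(aq) on the reactant side): +28.5 kcal/mol
Summing the manipulated equations, ΔH° = (-1)·(-57.8) + (-1)·(+12.1) + (1)·(+20.0) + (-1)·(-28.5) = 94.2 kcal/mol

ΔH° = 94.2 kcal/mol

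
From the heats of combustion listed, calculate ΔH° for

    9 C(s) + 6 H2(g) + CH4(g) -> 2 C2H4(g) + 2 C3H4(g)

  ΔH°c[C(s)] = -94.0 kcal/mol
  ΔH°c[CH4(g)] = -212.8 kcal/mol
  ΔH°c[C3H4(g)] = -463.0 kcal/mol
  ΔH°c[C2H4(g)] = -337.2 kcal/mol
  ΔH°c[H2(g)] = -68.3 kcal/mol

With combustion enthalpies, reactants minus products:
= [9·(-94.0) + 6·(-68.3) + 1·(-212.8)] − [2·(-337.2) + 2·(-463.0)]
= 131.8 kcal/mol

ΔH° = 131.8 kcal/mol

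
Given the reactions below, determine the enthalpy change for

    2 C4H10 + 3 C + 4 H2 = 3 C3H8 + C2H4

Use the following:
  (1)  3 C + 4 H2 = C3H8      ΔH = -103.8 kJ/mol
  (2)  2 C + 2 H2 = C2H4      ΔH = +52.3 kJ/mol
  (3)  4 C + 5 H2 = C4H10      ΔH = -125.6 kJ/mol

ΔH = -7.9 kJ/mol

(1) × 3 (×3 to match 3 C3H8 in the target): (3)·(-103.8) = -311.4 kJ/mol
(2) as written (C2H4 already on the product side): +52.3 kJ/mol
(3) reversed and × 2 (C4H10 must end up as a reactant; scale by 2 for the 2 C4H10): (-2)·(-125.6) = +251.2 kJ/mol
Combining the equations, ΔH = (3)·(-103.8) + (1)·(+52.3) + (-2)·(-125.6) = -7.9 kJ/mol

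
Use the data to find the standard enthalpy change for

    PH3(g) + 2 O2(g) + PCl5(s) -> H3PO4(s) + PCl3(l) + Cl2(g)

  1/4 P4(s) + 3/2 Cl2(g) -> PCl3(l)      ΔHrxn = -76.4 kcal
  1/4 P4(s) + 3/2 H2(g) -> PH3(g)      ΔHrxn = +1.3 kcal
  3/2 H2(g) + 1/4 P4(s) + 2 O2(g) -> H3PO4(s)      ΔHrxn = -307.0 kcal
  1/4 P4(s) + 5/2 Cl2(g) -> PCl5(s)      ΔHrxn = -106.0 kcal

equation 1 as written: -76.4 kcal
equation 2 reversed: -1.3 kcal
equation 3 as written: -307.0 kcal
equation 4 reversed: +106.0 kcal
ΔHrxn = (1)·(-76.4) + (-1)·(+1.3) + (1)·(-307.0) + (-1)·(-106.0) = -278.7 kcal

ΔHrxn = -278.7 kcal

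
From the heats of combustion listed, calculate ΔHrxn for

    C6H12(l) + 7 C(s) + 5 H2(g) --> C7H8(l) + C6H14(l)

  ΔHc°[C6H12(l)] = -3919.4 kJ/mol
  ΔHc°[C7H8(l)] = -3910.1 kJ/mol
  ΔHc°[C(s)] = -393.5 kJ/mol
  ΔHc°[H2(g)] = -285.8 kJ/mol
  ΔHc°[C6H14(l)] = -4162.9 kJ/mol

With combustion enthalpies, reactants minus products:
= [1·(-3919.4) + 7·(-393.5) + 5·(-285.8)] − [1·(-3910.1) + 1·(-4162.9)]
= -29.9 kJ/mol

ΔHrxn = -29.9 kJ/mol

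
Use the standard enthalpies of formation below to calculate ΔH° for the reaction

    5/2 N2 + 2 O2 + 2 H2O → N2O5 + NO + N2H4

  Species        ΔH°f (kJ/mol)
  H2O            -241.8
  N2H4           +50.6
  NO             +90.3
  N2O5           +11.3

ΔH°rxn = Σ nΔHf°(products) − Σ nΔHf°(reactants).
Products: 1·(+11.3) + 1·(+90.3) + 1·(+50.6) = +152.2
Reactants: 5/2·(+0.0) + 2·(+0.0) + 2·(-241.8) = -483.6
ΔH° = (+152.2) − (-483.6) = 635.8 kJ/mol

ΔH° = 635.8 kJ/mol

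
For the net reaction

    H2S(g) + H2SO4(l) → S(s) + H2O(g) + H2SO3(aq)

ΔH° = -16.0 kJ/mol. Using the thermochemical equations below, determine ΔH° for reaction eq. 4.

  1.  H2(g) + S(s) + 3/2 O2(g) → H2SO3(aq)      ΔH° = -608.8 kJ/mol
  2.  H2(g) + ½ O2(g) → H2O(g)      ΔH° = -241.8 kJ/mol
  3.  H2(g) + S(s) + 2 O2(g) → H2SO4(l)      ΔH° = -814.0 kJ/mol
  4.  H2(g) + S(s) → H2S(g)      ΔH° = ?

ΔH° = -20.6 kJ/mol

eq. 1 as written (H2SO3(aq) already on the product side): -608.8 kJ/mol
eq. 2 as written (H2O(g) already on the product side): -241.8 kJ/mol
eq. 3 reversed (H2SO4(l) must end up as a reactant): +814.0 kJ/mol
eq. 4 reversed (H2S(g) must end up as a reactant): contributes −x
-16.0 = (-608.8) + (-241.8) + (+814.0) − x
x = (-16.0 − (-36.6)) / (-1) = -20.6 kJ/mol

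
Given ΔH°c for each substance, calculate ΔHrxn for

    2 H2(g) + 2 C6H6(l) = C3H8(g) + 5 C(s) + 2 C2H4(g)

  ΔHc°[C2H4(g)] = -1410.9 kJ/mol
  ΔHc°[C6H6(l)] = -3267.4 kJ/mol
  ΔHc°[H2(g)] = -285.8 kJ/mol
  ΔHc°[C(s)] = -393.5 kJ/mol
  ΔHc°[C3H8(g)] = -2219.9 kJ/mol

Using ΔH = Σ nΔHc°(reactants) − Σ nΔHc°(products):
= [2·(-285.8) + 2·(-3267.4)] − [1·(-2219.9) + 5·(-393.5) + 2·(-1410.9)]
= -97.2 kJ/mol

ΔHrxn = -97.2 kJ/mol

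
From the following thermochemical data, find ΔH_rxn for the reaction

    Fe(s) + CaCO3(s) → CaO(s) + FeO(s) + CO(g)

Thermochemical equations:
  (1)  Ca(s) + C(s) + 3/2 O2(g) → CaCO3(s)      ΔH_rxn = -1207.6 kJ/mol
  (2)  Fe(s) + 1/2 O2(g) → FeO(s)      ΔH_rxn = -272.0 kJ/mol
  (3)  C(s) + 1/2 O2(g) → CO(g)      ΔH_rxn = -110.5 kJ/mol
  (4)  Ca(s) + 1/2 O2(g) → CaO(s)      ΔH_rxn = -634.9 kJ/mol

(1) reversed: +1207.6 kJ/mol
(2) as written: -272.0 kJ/mol
(3) as written: -110.5 kJ/mol
(4) as written: -634.9 kJ/mol
Summing the manipulated equations, ΔH_rxn = (-1)·(-1207.6) + (1)·(-272.0) + (1)·(-110.5) + (1)·(-634.9) = 190.2 kJ/mol

ΔH_rxn = 190.2 kJ/mol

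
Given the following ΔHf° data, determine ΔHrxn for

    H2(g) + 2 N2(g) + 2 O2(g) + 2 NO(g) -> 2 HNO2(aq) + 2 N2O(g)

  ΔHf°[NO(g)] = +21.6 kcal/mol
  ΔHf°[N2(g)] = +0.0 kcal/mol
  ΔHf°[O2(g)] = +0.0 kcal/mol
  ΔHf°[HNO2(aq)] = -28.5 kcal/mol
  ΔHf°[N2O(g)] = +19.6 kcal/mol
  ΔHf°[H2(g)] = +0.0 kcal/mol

ΔHrxn = -61.0 kcal/mol

Products: 2·(-28.5) + 2·(+19.6) = -17.8
Reactants: 1·(+0.0) + 2·(+0.0) + 2·(+0.0) + 2·(+21.6) = +43.2
ΔHrxn = (-17.8) − (+43.2) = -61.0 kcal/mol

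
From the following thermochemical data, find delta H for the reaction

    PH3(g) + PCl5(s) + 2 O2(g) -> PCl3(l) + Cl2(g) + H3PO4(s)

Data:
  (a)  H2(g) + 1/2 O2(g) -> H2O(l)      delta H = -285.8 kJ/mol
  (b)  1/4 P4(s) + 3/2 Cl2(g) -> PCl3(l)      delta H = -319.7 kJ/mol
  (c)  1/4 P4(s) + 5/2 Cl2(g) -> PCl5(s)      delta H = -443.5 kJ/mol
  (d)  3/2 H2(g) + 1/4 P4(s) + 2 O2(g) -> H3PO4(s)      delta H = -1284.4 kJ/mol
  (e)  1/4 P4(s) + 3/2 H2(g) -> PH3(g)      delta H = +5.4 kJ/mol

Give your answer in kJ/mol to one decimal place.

(a): not needed.
(b) as written: -319.7 kJ/mol
(c) reversed: +443.5 kJ/mol
(d) as written: -1284.4 kJ/mol
(e) reversed: -5.4 kJ/mol
Since enthalpy is a state function, delta H = (-319.7) + (+443.5) + (-1284.4) + (-5.4) = -1166.0 kJ/mol

delta H = -1166.0 kJ/mol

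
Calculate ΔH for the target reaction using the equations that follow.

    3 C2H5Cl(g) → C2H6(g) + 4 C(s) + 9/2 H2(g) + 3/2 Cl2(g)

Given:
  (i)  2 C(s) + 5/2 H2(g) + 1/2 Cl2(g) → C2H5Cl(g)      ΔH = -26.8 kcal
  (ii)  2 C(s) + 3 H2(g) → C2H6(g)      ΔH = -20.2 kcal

(i) reversed and × 3 (reverse to put C2H5Cl(g) on the reactant side; ×3 to match 3 C2H5Cl(g) in the target): (-3)·(-26.8) = +80.4 kcal
(ii) as written (C2H6(g) already on the product side): -20.2 kcal
Since enthalpy is a state function, ΔH = (+80.4) + (-20.2) = 60.2 kcal

ΔH = 60.2 kcal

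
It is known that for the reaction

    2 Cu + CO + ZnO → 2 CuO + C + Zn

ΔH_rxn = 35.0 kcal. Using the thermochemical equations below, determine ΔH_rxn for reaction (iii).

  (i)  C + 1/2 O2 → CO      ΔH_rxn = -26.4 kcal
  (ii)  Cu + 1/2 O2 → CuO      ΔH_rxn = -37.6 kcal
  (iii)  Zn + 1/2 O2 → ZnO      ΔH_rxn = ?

(i) reversed: +26.4 kcal
(ii) × 2: (2)·(-37.6) = -75.2 kcal
(iii) reversed: contributes −x
+35.0 = (+26.4) + (-75.2) − x
x = (+35.0 − (-48.8)) / (-1) = -83.8 kcal

ΔH_rxn = -83.8 kcal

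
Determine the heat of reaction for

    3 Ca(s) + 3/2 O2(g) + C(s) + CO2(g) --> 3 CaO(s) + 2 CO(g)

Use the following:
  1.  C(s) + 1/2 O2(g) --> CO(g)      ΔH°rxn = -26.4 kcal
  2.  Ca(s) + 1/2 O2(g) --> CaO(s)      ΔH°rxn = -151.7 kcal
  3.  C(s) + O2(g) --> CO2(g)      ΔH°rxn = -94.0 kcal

eq. 1 × 2 (scale by 2 for the 2 CO(g)): (2)·(-26.4) = -52.8 kcal
eq. 2 × 3 (×3 to match 3 CaO(s) in the target): (3)·(-151.7) = -455.1 kcal
eq. 3 reversed (CO2(g) must end up as a reactant): +94.0 kcal
Summing the manipulated equations, ΔH°rxn = (-52.8) + (-455.1) + (+94.0) = -413.9 kcal

ΔH°rxn = -413.9 kcal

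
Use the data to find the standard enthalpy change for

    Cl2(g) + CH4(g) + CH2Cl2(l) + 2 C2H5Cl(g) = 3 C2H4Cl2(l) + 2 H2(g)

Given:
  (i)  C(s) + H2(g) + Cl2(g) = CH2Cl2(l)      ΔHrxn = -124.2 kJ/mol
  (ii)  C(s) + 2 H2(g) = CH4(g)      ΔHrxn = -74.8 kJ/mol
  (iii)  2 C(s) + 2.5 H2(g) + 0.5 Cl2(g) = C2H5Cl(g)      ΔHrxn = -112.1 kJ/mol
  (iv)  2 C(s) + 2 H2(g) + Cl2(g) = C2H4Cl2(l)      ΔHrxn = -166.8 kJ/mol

ΔHrxn = -77.2 kJ/mol

(i) reversed: +124.2 kJ/mol
(ii) reversed: +74.8 kJ/mol
(iii) reversed and × 2: (-2)·(-112.1) = +224.2 kJ/mol
(iv) × 3: (3)·(-166.8) = -500.4 kJ/mol
ΔHrxn = (+124.2) + (+74.8) + (+224.2) + (-500.4) = -77.2 kJ/mol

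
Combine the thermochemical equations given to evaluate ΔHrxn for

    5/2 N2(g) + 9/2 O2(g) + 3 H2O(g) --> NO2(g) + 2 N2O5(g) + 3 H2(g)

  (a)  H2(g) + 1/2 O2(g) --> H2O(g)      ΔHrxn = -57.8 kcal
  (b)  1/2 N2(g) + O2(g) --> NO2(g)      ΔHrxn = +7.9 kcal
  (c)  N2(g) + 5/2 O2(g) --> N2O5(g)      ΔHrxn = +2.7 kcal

(a) reversed and × 3: (-3)·(-57.8) = +173.4 kcal
(b) as written: +7.9 kcal
(c) × 2: (2)·(+2.7) = +5.4 kcal
ΔHrxn = (+173.4) + (+7.9) + (+5.4) = 186.7 kcal

ΔHrxn = 186.7 kcal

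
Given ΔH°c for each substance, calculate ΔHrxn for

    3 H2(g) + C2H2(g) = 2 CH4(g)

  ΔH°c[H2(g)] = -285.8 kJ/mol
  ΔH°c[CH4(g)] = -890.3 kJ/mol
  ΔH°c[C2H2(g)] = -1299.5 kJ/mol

Using ΔH = Σ nΔHc°(reactants) − Σ nΔHc°(products):
= [3·(-285.8) + 1·(-1299.5)] − [2·(-890.3)]
= -376.3 kJ/mol

ΔHrxn = -376.3 kJ/mol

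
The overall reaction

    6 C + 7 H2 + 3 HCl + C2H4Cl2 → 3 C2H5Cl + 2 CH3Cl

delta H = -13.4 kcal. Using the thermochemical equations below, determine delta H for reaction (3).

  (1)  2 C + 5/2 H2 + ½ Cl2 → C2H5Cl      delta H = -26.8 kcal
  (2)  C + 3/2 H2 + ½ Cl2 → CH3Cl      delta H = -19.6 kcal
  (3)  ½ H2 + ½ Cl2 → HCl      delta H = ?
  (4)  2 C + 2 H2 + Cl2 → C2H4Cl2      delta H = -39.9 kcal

delta H = -22.1 kcal

(1) × 3: (3)·(-26.8) = -80.4 kcal
(2) × 2: (2)·(-19.6) = -39.2 kcal
(3) reversed and × 3: contributes −3·x
(4) reversed: +39.9 kcal
-13.4 = (-80.4) + (-39.2) + (+39.9) − 3·x
x = (-13.4 − (-79.7)) / (-3) = -22.1 kcal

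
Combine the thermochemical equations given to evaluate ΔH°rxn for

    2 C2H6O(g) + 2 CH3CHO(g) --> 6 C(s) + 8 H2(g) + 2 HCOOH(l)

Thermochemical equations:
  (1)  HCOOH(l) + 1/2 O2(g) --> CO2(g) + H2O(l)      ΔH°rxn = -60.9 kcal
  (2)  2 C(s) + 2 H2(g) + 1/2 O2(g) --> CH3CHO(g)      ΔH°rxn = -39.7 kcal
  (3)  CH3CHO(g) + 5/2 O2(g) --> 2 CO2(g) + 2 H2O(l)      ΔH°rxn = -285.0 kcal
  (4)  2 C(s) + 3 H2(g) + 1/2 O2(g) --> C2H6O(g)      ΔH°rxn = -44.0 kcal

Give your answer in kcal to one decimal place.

(1) reversed and × 2: (-2)·(-60.9) = +121.8 kcal
(2) reversed: +39.7 kcal
(3) as written: -285.0 kcal
(4) reversed and × 2: (-2)·(-44.0) = +88.0 kcal
ΔH°rxn = (+121.8) + (+39.7) + (-285.0) + (+88.0) = -35.5 kcal

ΔH°rxn = -35.5 kcal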